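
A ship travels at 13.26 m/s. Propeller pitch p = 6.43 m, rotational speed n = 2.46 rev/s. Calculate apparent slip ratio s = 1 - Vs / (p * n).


Formula: s = 1 - Vs / (p * n)
Step 1 — p * n = 6.43 * 2.46 = 15.8178
Step 2 — Vs / (p*n) = 13.26 / 15.8178 = 0.838296 (6 d.p.)
Step 3 — s = 1 - 0.838296 = 0.161704

0.161704


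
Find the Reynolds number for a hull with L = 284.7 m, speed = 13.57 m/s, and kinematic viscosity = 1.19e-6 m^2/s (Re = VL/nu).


Formula: Re = V * L / nu
Step 1 — V * L = 13.57 * 284.7 = 3863.379 m^2/s
Step 2 — Re = 3863.379 / 1.19e-6 = 3.25e+09

3.25e+09


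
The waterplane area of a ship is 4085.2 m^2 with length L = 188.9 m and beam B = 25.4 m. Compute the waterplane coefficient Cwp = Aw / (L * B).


Formula: Cwp = Aw / (L * B)
Step 1 — L * B = 188.9 * 25.4 = 4798.06 m^2
Step 2 — Cwp = 4085.2 / 4798.06 ≈ 0.85143 (5 s.f.)

0.85143


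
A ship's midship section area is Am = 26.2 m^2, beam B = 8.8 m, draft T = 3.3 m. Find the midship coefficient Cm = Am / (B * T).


Formula: Cm = Am / (B * T)
Step 1 — B * T = 8.8 * 3.3 = 29.04 m^2
Step 2 — Cm = 26.2 / 29.04 ≈ 0.90220 (5 s.f.)

0.90220


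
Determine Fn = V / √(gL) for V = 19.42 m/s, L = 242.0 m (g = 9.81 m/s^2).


Formula: Fn = V / sqrt(g * L)
Step 1 — g * L = 9.81 * 242.0 = 2374.02
Step 2 — sqrt(g * L) = sqrt(2374.02) = 48.723916
Step 3 — Fn = 19.42 / 48.723916 ≈ 0.39857 (5 s.f.)

0.39857


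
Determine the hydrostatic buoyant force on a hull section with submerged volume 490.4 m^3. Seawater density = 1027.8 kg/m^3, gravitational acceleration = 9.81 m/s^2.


Formula: Fb = rho * g * V
Substituting: Fb = 1027.8 * 9.81 * 490.4
Intermediate: 1027.8 * 9.81 = 10082.718
Result: Fb = 10082.718 * 490.4 ≈ 4944600 N (5 s.f.)

4944600 N


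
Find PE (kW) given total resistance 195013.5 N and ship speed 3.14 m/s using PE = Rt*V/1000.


Formula: PE = Rt * V / 1000 (kW)
Step 1 — PE (W) = 195013.5 * 3.14 = 612342.39 W
Step 2 — PE (kW) = 612342.39 / 1000 ≈ 612.34 kW (5 s.f.)

612.34 kW


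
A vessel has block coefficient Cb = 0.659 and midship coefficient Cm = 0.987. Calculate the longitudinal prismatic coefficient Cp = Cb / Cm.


Formula: Cp = Cb / Cm
Substituting: Cp = 0.659 / 0.987
Result: Cp ≈ 0.66768 (5 s.f.)

0.66768


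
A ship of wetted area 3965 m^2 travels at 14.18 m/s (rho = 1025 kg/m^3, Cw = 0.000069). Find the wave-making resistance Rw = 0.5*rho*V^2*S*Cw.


Formula: Rw = 0.5 * rho * V^2 * S * Cw
Step 1 — V^2 = 14.18^2 = 201.0724
Step 2 — 0.5 * rho * V^2 = 0.5 * 1025 * 201.0724 = 103049.605
Step 3 — Rw = 103049.605 * 3965 * 0.000069 ≈ 28193 N (5 s.f.)

28193 N


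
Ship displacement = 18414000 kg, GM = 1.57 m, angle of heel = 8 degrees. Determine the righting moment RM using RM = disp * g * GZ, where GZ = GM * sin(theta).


Formula: GZ = GM * sin(theta); RM = disp * g * GZ
Step 1 — GZ = 1.57 * sin(8°) = 1.57 * 0.139173 = 0.218502 m
Step 2 — RM = 18414000 * 9.81 * 0.218502 ≈ 39470000 N·m (5 s.f.)

39470000 N·m


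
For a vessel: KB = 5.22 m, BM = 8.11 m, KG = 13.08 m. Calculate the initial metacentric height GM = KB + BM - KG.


Formula: GM = KB + BM - KG
Step 1 — KM = KB + BM = 5.22 + 8.11 = 13.33 m
Step 2 — GM = KM - KG = 13.33 - 13.08 = 0.25 m

0.25 m


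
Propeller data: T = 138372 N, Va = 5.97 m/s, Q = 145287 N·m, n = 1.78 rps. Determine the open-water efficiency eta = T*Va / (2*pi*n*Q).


Formula: eta = T * Va / (2 * pi * n * Q)
Step 1 — numerator = T * Va = 138372 * 5.97 = 826080.84
Step 2 — 2 * pi * n = 2 * pi * 1.78 = 11.18407
Step 3 — denominator = 11.18407 * 145287 = 1624899.98
Step 4 — eta = 826080.84 / 1624899.98 ≈ 0.50839 (5 s.f.)

0.50839


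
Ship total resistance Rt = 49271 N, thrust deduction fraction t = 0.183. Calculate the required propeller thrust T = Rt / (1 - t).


Formula: T = Rt / (1 - t)
Step 1 — (1 - t) = 1 - 0.183 = 0.817
Step 2 — T = 49271 / 0.817 ≈ 60307 N (5 s.f.)

60307 N


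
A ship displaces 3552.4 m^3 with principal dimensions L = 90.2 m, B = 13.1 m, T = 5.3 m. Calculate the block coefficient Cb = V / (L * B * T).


Formula: Cb = V / (L * B * T)
Step 1 — L * B * T = 90.2 * 13.1 * 5.3 = 6262.586 m^3
Step 2 — Cb = 3552.4 / 6262.586 ≈ 0.56724 (5 s.f.)

0.56724


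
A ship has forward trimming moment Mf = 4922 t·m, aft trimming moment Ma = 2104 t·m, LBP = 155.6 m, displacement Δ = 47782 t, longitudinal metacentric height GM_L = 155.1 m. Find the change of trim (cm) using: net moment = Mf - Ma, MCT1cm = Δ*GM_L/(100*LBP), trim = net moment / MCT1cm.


Formula: net trimming moment = Mf - Ma; MCT1cm = Δ*GM_L/(100*LBP); trim = net moment / MCT1cm
Step 1 — net trimming moment = 4922 - 2104 = 2818 t·m
Step 2 — MCT1cm = 47782 * 155.1 / (100 * 155.6) = 476.2846 t·m/cm
Step 3 — trim = 2818 / 476.2846 ≈ 5.9166 cm (5 s.f.)

5.9166 cm


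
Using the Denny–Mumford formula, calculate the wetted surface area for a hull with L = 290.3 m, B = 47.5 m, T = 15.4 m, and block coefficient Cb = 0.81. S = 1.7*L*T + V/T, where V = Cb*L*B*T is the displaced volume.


Formula: S = 1.7*L*T + V/T with V = Cb*L*B*T, i.e. S = L * (1.7*T + Cb*B)
Step 1 — 1.7*T = 1.7 * 15.4 = 26.18 m
Step 2 — Cb*B = 0.81 * 47.5 = 38.475 m
Step 3 — 1.7*T + Cb*B = 26.18 + 38.475 = 64.655 m
Step 4 — S = 290.3 * 64.655 ≈ 18769 m^2 (5 s.f.)

18769 m^2


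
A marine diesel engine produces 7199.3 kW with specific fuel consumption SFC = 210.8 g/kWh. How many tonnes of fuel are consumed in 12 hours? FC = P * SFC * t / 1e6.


Formula: FC (tonnes) = P * SFC * t / 1,000,000
Step 1 — P * SFC * t = 7199.3 * 210.8 * 12 = 18211349.28 g
Step 2 — FC (tonnes) = 18211349.28 / 1,000,000 ≈ 18.211 tonnes (5 s.f.)

18.211 tonnes


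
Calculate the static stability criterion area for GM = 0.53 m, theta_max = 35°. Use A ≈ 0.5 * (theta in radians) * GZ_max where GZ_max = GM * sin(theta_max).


Formula: GZ_max = GM * sin(theta); Area = 0.5 * theta_rad * GZ_max
Step 1 — GZ_max = 0.53 * sin(35°) = 0.53 * 0.573576 = 0.303995 m
Step 2 — theta_rad = 35 * pi/180 = 0.610865 rad
Step 3 — Area = 0.5 * 0.610865 * 0.303995 ≈ 0.092850 m·rad (5 s.f.)

0.092850 m·rad


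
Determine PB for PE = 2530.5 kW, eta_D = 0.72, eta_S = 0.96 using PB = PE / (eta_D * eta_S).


Formula: PB = PE / (eta_D * eta_S)
Step 1 — combined efficiency = eta_D * eta_S = 0.72 * 0.96 = 0.6912
Step 2 — PB = 2530.5 / 0.6912 ≈ 3661.0 kW (5 s.f.)

3661.0 kW


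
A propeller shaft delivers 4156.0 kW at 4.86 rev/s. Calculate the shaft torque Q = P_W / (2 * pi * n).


Formula: Q = P_W / (2 * pi * n)
Step 1 — P_W = 4156.0 kW * 1000 = 4156000.0 W
Step 2 — 2 * pi * n = 2 * pi * 4.86 = 30.536281
Step 3 — Q = 4156000.0 / 30.536281 ≈ 136100 N·m (5 s.f.)

136100 N·m


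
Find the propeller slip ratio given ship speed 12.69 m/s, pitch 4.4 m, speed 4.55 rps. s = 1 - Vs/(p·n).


Formula: s = 1 - Vs / (p * n)
Step 1 — p * n = 4.4 * 4.55 = 20.02
Step 2 — Vs / (p*n) = 12.69 / 20.02 = 0.633866 (6 d.p.)
Step 3 — s = 1 - 0.633866 = 0.366134

0.366134


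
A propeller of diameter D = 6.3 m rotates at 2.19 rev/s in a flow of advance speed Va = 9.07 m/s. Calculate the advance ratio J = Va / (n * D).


Formula: J = Va / (n * D)
Step 1 — n * D = 2.19 * 6.3 = 13.797
Step 2 — J = 9.07 / 13.797 ≈ 0.65739 (5 s.f.)

0.65739


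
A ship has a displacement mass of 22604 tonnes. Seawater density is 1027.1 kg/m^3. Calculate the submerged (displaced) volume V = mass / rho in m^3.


Formula: V = mass / rho
Step 1 — convert tonnes to kg: 22604 t * 1000 = 22604000 kg
Step 2 — V = 22604000 / 1027.1 ≈ 22008 m^3 (5 s.f.)

22008 m^3


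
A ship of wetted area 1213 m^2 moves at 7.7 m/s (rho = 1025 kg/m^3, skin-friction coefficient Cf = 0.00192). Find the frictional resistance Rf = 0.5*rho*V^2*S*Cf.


Formula: Rf = 0.5 * rho * V^2 * S * Cf
Step 1 — V^2 = 7.7^2 = 59.29
Step 2 — 0.5 * rho * V^2 = 0.5 * 1025 * 59.29 = 30386.125
Step 3 — Rf = 30386.125 * 1213 * 0.00192 ≈ 70768 N (5 s.f.)

70768 N


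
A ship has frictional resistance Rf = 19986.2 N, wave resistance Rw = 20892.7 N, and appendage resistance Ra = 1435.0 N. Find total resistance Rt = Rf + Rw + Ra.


Formula: Rt = Rf + Rw + Ra
Substituting: Rt = 19986.2 + 20892.7 + 1435.0
Result: Rt = 42313.9 N

42313.9 N


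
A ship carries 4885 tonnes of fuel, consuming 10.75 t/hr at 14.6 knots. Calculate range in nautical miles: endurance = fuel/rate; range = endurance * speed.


Formula: endurance = fuel / rate; range = endurance * speed
Step 1 — endurance = 4885 / 10.75 = 454.4186 hours
Step 2 — range = 454.4186 * 14.6 ≈ 6634.5 nautical miles (5 s.f.)

6634.5 NM


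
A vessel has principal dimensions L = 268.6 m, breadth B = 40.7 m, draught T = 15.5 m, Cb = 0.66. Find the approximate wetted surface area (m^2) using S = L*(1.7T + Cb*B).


Formula: S = 1.7*L*T + V/T with V = Cb*L*B*T, i.e. S = L * (1.7*T + Cb*B)
Step 1 — 1.7*T = 1.7 * 15.5 = 26.35 m
Step 2 — Cb*B = 0.66 * 40.7 = 26.862 m
Step 3 — 1.7*T + Cb*B = 26.35 + 26.862 = 53.212 m
Step 4 — S = 268.6 * 53.212 ≈ 14293 m^2 (5 s.f.)

14293 m^2


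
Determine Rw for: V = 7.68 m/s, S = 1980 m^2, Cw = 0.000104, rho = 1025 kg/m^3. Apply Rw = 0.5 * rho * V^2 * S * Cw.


Formula: Rw = 0.5 * rho * V^2 * S * Cw
Step 1 — V^2 = 7.68^2 = 58.9824
Step 2 — 0.5 * rho * V^2 = 0.5 * 1025 * 58.9824 = 30228.48
Step 3 — Rw = 30228.48 * 1980 * 0.000104 ≈ 6224.6 N (5 s.f.)

6224.6 N


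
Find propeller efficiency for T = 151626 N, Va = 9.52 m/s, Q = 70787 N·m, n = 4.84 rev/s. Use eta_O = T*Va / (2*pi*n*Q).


Formula: eta = T * Va / (2 * pi * n * Q)
Step 1 — numerator = T * Va = 151626 * 9.52 = 1443479.52
Step 2 — 2 * pi * n = 2 * pi * 4.84 = 30.410617
Step 3 — denominator = 30.410617 * 70787 = 2152676.35
Step 4 — eta = 1443479.52 / 2152676.35 ≈ 0.67055 (5 s.f.)

0.67055


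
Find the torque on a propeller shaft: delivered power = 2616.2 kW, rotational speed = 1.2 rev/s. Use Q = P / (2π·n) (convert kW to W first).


Formula: Q = P_W / (2 * pi * n)
Step 1 — P_W = 2616.2 kW * 1000 = 2616200.0 W
Step 2 — 2 * pi * n = 2 * pi * 1.2 = 7.539822
Step 3 — Q = 2616200.0 / 7.539822 ≈ 346980 N·m (5 s.f.)

346980 N·m


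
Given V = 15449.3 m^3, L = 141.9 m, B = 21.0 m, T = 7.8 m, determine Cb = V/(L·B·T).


Formula: Cb = V / (L * B * T)
Step 1 — L * B * T = 141.9 * 21.0 * 7.8 = 23243.22 m^3
Step 2 — Cb = 15449.3 / 23243.22 ≈ 0.66468 (5 s.f.)

0.66468


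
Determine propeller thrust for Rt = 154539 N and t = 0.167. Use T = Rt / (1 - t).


Formula: T = Rt / (1 - t)
Step 1 — (1 - t) = 1 - 0.167 = 0.833
Step 2 — T = 154539 / 0.833 ≈ 185520 N (5 s.f.)

185520 N


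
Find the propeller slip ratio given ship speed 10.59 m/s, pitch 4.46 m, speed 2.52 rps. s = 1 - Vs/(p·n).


Formula: s = 1 - Vs / (p * n)
Step 1 — p * n = 4.46 * 2.52 = 11.2392
Step 2 — Vs / (p*n) = 10.59 / 11.2392 = 0.942238 (6 d.p.)
Step 3 — s = 1 - 0.942238 = 0.057762

0.057762


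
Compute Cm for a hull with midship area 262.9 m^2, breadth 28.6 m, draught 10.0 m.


Formula: Cm = Am / (B * T)
Step 1 — B * T = 28.6 * 10.0 = 286.0 m^2
Step 2 — Cm = 262.9 / 286.0 ≈ 0.91923 (5 s.f.)

0.91923


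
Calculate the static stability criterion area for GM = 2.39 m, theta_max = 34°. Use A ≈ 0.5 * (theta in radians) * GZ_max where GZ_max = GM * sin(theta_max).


Formula: GZ_max = GM * sin(theta); Area = 0.5 * theta_rad * GZ_max
Step 1 — GZ_max = 2.39 * sin(34°) = 2.39 * 0.559193 = 1.336471 m
Step 2 — theta_rad = 34 * pi/180 = 0.593412 rad
Step 3 — Area = 0.5 * 0.593412 * 1.336471 ≈ 0.39654 m·rad (5 s.f.)

0.39654 m·rad


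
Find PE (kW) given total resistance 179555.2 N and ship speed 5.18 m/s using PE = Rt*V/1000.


Formula: PE = Rt * V / 1000 (kW)
Step 1 — PE (W) = 179555.2 * 5.18 = 930095.936 W
Step 2 — PE (kW) = 930095.936 / 1000 ≈ 930.10 kW (5 s.f.)

930.10 kW


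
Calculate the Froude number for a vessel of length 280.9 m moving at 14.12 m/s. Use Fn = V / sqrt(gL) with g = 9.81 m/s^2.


Formula: Fn = V / sqrt(g * L)
Step 1 — g * L = 9.81 * 280.9 = 2755.629
Step 2 — sqrt(g * L) = sqrt(2755.629) = 52.494085
Step 3 — Fn = 14.12 / 52.494085 ≈ 0.26898 (5 s.f.)

0.26898


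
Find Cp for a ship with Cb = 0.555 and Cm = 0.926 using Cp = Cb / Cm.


Formula: Cp = Cb / Cm
Substituting: Cp = 0.555 / 0.926
Result: Cp ≈ 0.59935 (5 s.f.)

0.59935


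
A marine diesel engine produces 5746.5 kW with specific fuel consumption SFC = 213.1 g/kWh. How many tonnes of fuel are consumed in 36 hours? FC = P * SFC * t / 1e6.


Formula: FC (tonnes) = P * SFC * t / 1,000,000
Step 1 — P * SFC * t = 5746.5 * 213.1 * 36 = 44084849.4 g
Step 2 — FC (tonnes) = 44084849.4 / 1,000,000 ≈ 44.085 tonnes (5 s.f.)

44.085 tonnes


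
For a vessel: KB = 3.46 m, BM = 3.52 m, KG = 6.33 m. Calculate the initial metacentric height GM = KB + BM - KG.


Formula: GM = KB + BM - KG
Step 1 — KM = KB + BM = 3.46 + 3.52 = 6.98 m
Step 2 — GM = KM - KG = 6.98 - 6.33 = 0.65 m

0.65 m


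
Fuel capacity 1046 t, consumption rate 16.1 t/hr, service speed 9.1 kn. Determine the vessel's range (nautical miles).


Formula: endurance = fuel / rate; range = endurance * speed
Step 1 — endurance = 1046 / 16.1 = 64.9689 hours
Step 2 — range = 64.9689 * 9.1 ≈ 591.22 nautical miles (5 s.f.)

591.22 NM


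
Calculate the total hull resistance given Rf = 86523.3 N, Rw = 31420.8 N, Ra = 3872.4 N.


Formula: Rt = Rf + Rw + Ra
Substituting: Rt = 86523.3 + 31420.8 + 3872.4
Result: Rt = 121816.5 N

121816.5 N


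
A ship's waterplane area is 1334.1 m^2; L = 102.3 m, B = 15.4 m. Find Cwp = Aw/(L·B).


Formula: Cwp = Aw / (L * B)
Step 1 — L * B = 102.3 * 15.4 = 1575.42 m^2
Step 2 — Cwp = 1334.1 / 1575.42 ≈ 0.84682 (5 s.f.)

0.84682


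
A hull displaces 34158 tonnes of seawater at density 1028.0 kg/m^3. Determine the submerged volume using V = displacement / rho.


Formula: V = mass / rho
Step 1 — convert tonnes to kg: 34158 t * 1000 = 34158000 kg
Step 2 — V = 34158000 / 1028.0 ≈ 33228 m^3 (5 s.f.)

33228 m^3


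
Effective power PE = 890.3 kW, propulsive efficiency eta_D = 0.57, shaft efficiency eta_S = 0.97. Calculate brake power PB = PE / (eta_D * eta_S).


Formula: PB = PE / (eta_D * eta_S)
Step 1 — combined efficiency = eta_D * eta_S = 0.57 * 0.97 = 0.5529
Step 2 — PB = 890.3 / 0.5529 ≈ 1610.2 kW (5 s.f.)

1610.2 kW


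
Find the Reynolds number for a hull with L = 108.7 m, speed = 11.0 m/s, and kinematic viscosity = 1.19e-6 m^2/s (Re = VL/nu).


Formula: Re = V * L / nu
Step 1 — V * L = 11.0 * 108.7 = 1195.7 m^2/s
Step 2 — Re = 1195.7 / 1.19e-6 = 1.00e+09

1.00e+09


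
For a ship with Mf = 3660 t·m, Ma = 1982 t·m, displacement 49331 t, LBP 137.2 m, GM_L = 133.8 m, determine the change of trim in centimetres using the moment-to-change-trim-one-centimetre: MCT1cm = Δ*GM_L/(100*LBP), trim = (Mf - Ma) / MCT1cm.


Formula: net trimming moment = Mf - Ma; MCT1cm = Δ*GM_L/(100*LBP); trim = net moment / MCT1cm
Step 1 — net trimming moment = 3660 - 1982 = 1678 t·m
Step 2 — MCT1cm = 49331 * 133.8 / (100 * 137.2) = 481.0851 t·m/cm
Step 3 — trim = 1678 / 481.0851 ≈ 3.4879 cm (5 s.f.)

3.4879 cm


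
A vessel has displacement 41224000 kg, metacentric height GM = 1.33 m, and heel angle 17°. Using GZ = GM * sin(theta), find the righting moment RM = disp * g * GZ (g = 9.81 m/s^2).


Formula: GZ = GM * sin(theta); RM = disp * g * GZ
Step 1 — GZ = 1.33 * sin(17°) = 1.33 * 0.292372 = 0.388855 m
Step 2 — RM = 41224000 * 9.81 * 0.388855 ≈ 157260000 N·m (5 s.f.)

157260000 N·m


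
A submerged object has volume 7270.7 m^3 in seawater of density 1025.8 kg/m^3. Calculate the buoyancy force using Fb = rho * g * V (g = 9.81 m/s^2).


Formula: Fb = rho * g * V
Substituting: Fb = 1025.8 * 9.81 * 7270.7
Intermediate: 1025.8 * 9.81 = 10063.098
Result: Fb = 10063.098 * 7270.7 ≈ 73166000 N (5 s.f.)

73166000 N


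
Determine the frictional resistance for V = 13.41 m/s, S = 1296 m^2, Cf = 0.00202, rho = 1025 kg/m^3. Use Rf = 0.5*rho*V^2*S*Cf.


Formula: Rf = 0.5 * rho * V^2 * S * Cf
Step 1 — V^2 = 13.41^2 = 179.8281
Step 2 — 0.5 * rho * V^2 = 0.5 * 1025 * 179.8281 = 92161.90125
Step 3 — Rf = 92161.90125 * 1296 * 0.00202 ≈ 241270 N (5 s.f.)

241270 N


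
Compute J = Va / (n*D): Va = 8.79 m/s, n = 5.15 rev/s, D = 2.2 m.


Formula: J = Va / (n * D)
Step 1 — n * D = 5.15 * 2.2 = 11.33
Step 2 — J = 8.79 / 11.33 ≈ 0.77582 (5 s.f.)

0.77582


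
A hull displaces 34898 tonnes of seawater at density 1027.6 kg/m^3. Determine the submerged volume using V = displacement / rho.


Formula: V = mass / rho
Step 1 — convert tonnes to kg: 34898 t * 1000 = 34898000 kg
Step 2 — V = 34898000 / 1027.6 ≈ 33961 m^3 (5 s.f.)

33961 m^3


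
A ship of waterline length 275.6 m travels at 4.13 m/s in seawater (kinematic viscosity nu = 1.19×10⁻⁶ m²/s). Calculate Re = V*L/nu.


Formula: Re = V * L / nu
Step 1 — V * L = 4.13 * 275.6 = 1138.228 m^2/s
Step 2 — Re = 1138.228 / 1.19e-6 = 9.56e+08

9.56e+08


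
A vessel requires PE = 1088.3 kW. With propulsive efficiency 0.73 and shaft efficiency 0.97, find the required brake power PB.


Formula: PB = PE / (eta_D * eta_S)
Step 1 — combined efficiency = eta_D * eta_S = 0.73 * 0.97 = 0.7081
Step 2 — PB = 1088.3 / 0.7081 ≈ 1536.9 kW (5 s.f.)

1536.9 kW


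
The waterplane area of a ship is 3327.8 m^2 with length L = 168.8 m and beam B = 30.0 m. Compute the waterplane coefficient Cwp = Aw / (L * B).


Formula: Cwp = Aw / (L * B)
Step 1 — L * B = 168.8 * 30.0 = 5064.0 m^2
Step 2 — Cwp = 3327.8 / 5064.0 ≈ 0.65715 (5 s.f.)

0.65715


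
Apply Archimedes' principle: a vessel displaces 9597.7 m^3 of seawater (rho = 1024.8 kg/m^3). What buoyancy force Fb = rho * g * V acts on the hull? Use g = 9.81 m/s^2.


Formula: Fb = rho * g * V
Substituting: Fb = 1024.8 * 9.81 * 9597.7
Intermediate: 1024.8 * 9.81 = 10053.288
Result: Fb = 10053.288 * 9597.7 ≈ 96488000 N (5 s.f.)

96488000 N


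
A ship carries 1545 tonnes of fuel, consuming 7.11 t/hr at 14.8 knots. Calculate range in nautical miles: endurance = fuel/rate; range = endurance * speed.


Formula: endurance = fuel / rate; range = endurance * speed
Step 1 — endurance = 1545 / 7.11 = 217.2996 hours
Step 2 — range = 217.2996 * 14.8 ≈ 3216.0 nautical miles (5 s.f.)

3216.0 NM


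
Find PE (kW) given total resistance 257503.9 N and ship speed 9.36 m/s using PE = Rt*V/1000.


Formula: PE = Rt * V / 1000 (kW)
Step 1 — PE (W) = 257503.9 * 9.36 = 2410236.504 W
Step 2 — PE (kW) = 2410236.504 / 1000 ≈ 2410.2 kW (5 s.f.)

2410.2 kW


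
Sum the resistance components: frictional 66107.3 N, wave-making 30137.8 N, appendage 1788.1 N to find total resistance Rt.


Formula: Rt = Rf + Rw + Ra
Substituting: Rt = 66107.3 + 30137.8 + 1788.1
Result: Rt = 98033.2 N

98033.2 N


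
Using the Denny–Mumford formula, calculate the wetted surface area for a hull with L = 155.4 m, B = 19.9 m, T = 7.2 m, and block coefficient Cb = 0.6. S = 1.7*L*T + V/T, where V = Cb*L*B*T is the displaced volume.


Formula: S = 1.7*L*T + V/T with V = Cb*L*B*T, i.e. S = L * (1.7*T + Cb*B)
Step 1 — 1.7*T = 1.7 * 7.2 = 12.24 m
Step 2 — Cb*B = 0.6 * 19.9 = 11.94 m
Step 3 — 1.7*T + Cb*B = 12.24 + 11.94 = 24.18 m
Step 4 — S = 155.4 * 24.18 ≈ 3757.6 m^2 (5 s.f.)

3757.6 m^2


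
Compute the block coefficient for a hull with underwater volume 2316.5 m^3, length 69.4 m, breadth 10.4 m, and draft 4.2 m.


Formula: Cb = V / (L * B * T)
Step 1 — L * B * T = 69.4 * 10.4 * 4.2 = 3031.392 m^3
Step 2 — Cb = 2316.5 / 3031.392 ≈ 0.76417 (5 s.f.)

0.76417


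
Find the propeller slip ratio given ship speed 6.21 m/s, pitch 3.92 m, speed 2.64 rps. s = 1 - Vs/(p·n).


Formula: s = 1 - Vs / (p * n)
Step 1 — p * n = 3.92 * 2.64 = 10.3488
Step 2 — Vs / (p*n) = 6.21 / 10.3488 = 0.60007 (6 d.p.)
Step 3 — s = 1 - 0.60007 = 0.39993

0.39993


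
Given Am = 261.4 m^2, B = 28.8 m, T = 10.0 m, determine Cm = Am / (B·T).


Formula: Cm = Am / (B * T)
Step 1 — B * T = 28.8 * 10.0 = 288.0 m^2
Step 2 — Cm = 261.4 / 288.0 ≈ 0.90764 (5 s.f.)

0.90764


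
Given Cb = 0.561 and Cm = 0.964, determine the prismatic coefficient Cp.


Formula: Cp = Cb / Cm
Substituting: Cp = 0.561 / 0.964
Result: Cp ≈ 0.58195 (5 s.f.)

0.58195


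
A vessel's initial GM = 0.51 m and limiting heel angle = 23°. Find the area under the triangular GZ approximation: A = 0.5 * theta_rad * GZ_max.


Formula: GZ_max = GM * sin(theta); Area = 0.5 * theta_rad * GZ_max
Step 1 — GZ_max = 0.51 * sin(23°) = 0.51 * 0.390731 = 0.199273 m
Step 2 — theta_rad = 23 * pi/180 = 0.401426 rad
Step 3 — Area = 0.5 * 0.401426 * 0.199273 ≈ 0.039997 m·rad (5 s.f.)

0.039997 m·rad


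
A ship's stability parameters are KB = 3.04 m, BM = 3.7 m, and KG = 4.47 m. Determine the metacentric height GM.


Formula: GM = KB + BM - KG
Step 1 — KM = KB + BM = 3.04 + 3.7 = 6.74 m
Step 2 — GM = KM - KG = 6.74 - 4.47 = 2.27 m

2.27 m


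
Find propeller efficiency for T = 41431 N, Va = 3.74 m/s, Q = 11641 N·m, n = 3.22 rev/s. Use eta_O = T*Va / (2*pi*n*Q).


Formula: eta = T * Va / (2 * pi * n * Q)
Step 1 — numerator = T * Va = 41431 * 3.74 = 154951.94
Step 2 — 2 * pi * n = 2 * pi * 3.22 = 20.231857
Step 3 — denominator = 20.231857 * 11641 = 235519.05
Step 4 — eta = 154951.94 / 235519.05 ≈ 0.65792 (5 s.f.)

0.65792


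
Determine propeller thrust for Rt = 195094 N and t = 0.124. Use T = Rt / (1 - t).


Formula: T = Rt / (1 - t)
Step 1 — (1 - t) = 1 - 0.124 = 0.876
Step 2 — T = 195094 / 0.876 ≈ 222710 N (5 s.f.)

222710 N


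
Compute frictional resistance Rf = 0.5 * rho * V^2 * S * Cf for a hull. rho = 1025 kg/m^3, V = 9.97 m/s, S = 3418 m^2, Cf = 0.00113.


Formula: Rf = 0.5 * rho * V^2 * S * Cf
Step 1 — V^2 = 9.97^2 = 99.4009
Step 2 — 0.5 * rho * V^2 = 0.5 * 1025 * 99.4009 = 50942.96125
Step 3 — Rf = 50942.96125 * 3418 * 0.00113 ≈ 196760 N (5 s.f.)

196760 N


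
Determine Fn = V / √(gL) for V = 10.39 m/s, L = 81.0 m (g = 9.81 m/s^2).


Formula: Fn = V / sqrt(g * L)
Step 1 — g * L = 9.81 * 81.0 = 794.61
Step 2 — sqrt(g * L) = sqrt(794.61) = 28.188828
Step 3 — Fn = 10.39 / 28.188828 ≈ 0.36859 (5 s.f.)

0.36859


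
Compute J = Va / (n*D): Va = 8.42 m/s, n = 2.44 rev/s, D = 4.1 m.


Formula: J = Va / (n * D)
Step 1 — n * D = 2.44 * 4.1 = 10.004
Step 2 — J = 8.42 / 10.004 ≈ 0.84166 (5 s.f.)

0.84166


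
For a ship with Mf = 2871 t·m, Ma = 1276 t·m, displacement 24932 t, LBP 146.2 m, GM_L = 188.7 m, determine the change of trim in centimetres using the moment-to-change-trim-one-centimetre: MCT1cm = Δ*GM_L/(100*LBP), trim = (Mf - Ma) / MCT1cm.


Formula: net trimming moment = Mf - Ma; MCT1cm = Δ*GM_L/(100*LBP); trim = net moment / MCT1cm
Step 1 — net trimming moment = 2871 - 1276 = 1595 t·m
Step 2 — MCT1cm = 24932 * 188.7 / (100 * 146.2) = 321.7967 t·m/cm
Step 3 — trim = 1595 / 321.7967 ≈ 4.9565 cm (5 s.f.)

4.9565 cm


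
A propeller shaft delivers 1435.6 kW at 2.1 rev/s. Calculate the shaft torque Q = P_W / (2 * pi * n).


Formula: Q = P_W / (2 * pi * n)
Step 1 — P_W = 1435.6 kW * 1000 = 1435600.0 W
Step 2 — 2 * pi * n = 2 * pi * 2.1 = 13.194689
Step 3 — Q = 1435600.0 / 13.194689 ≈ 108800 N·m (5 s.f.)

108800 N·m


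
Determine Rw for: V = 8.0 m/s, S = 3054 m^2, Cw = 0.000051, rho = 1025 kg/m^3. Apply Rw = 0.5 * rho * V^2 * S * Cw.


Formula: Rw = 0.5 * rho * V^2 * S * Cw
Step 1 — V^2 = 8.0^2 = 64.0
Step 2 — 0.5 * rho * V^2 = 0.5 * 1025 * 64.0 = 32800.0
Step 3 — Rw = 32800.0 * 3054 * 0.000051 ≈ 5108.7 N (5 s.f.)

5108.7 N


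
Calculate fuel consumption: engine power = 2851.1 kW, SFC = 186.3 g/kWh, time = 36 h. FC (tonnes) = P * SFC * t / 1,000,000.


Formula: FC (tonnes) = P * SFC * t / 1,000,000
Step 1 — P * SFC * t = 2851.1 * 186.3 * 36 = 19121757.48 g
Step 2 — FC (tonnes) = 19121757.48 / 1,000,000 ≈ 19.122 tonnes (5 s.f.)

19.122 tonnes


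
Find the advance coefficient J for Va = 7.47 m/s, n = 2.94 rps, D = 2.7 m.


Formula: J = Va / (n * D)
Step 1 — n * D = 2.94 * 2.7 = 7.938
Step 2 — J = 7.47 / 7.938 ≈ 0.94104 (5 s.f.)

0.94104


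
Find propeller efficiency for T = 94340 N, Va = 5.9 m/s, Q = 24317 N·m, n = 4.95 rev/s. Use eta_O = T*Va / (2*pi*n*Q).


Formula: eta = T * Va / (2 * pi * n * Q)
Step 1 — numerator = T * Va = 94340 * 5.9 = 556606.0
Step 2 — 2 * pi * n = 2 * pi * 4.95 = 31.101767
Step 3 — denominator = 31.101767 * 24317 = 756301.67
Step 4 — eta = 556606.0 / 756301.67 ≈ 0.73596 (5 s.f.)

0.73596


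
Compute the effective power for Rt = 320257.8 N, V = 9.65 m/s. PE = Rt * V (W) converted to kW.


Formula: PE = Rt * V / 1000 (kW)
Step 1 — PE (W) = 320257.8 * 9.65 = 3090487.77 W
Step 2 — PE (kW) = 3090487.77 / 1000 ≈ 3090.5 kW (5 s.f.)

3090.5 kW


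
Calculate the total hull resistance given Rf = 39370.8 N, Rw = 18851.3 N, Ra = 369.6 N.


Formula: Rt = Rf + Rw + Ra
Substituting: Rt = 39370.8 + 18851.3 + 369.6
Result: Rt = 58591.7 N

58591.7 N


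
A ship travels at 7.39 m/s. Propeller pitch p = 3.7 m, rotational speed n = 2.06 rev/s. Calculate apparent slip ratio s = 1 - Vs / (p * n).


Formula: s = 1 - Vs / (p * n)
Step 1 — p * n = 3.7 * 2.06 = 7.622
Step 2 — Vs / (p*n) = 7.39 / 7.622 = 0.969562 (6 d.p.)
Step 3 — s = 1 - 0.969562 = 0.030438

0.030438


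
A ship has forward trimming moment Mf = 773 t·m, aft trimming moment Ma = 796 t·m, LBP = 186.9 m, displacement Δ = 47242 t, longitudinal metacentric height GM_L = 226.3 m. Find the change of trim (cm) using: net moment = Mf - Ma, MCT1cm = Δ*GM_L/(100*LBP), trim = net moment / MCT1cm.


Formula: net trimming moment = Mf - Ma; MCT1cm = Δ*GM_L/(100*LBP); trim = net moment / MCT1cm
Step 1 — net trimming moment = 773 - 796 = -23 t·m
Step 2 — MCT1cm = 47242 * 226.3 / (100 * 186.9) = 572.0099 t·m/cm
Step 3 — trim = -23 / 572.0099 ≈ -0.040209 cm (5 s.f.)

-0.040209 cm


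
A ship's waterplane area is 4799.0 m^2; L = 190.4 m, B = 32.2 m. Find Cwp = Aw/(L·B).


Formula: Cwp = Aw / (L * B)
Step 1 — L * B = 190.4 * 32.2 = 6130.88 m^2
Step 2 — Cwp = 4799.0 / 6130.88 ≈ 0.78276 (5 s.f.)

0.78276


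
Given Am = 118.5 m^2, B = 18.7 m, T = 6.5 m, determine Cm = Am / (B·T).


Formula: Cm = Am / (B * T)
Step 1 — B * T = 18.7 * 6.5 = 121.55 m^2
Step 2 — Cm = 118.5 / 121.55 ≈ 0.97491 (5 s.f.)

0.97491


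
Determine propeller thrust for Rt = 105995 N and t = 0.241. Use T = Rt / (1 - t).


Formula: T = Rt / (1 - t)
Step 1 — (1 - t) = 1 - 0.241 = 0.759
Step 2 — T = 105995 / 0.759 ≈ 139650 N (5 s.f.)

139650 N


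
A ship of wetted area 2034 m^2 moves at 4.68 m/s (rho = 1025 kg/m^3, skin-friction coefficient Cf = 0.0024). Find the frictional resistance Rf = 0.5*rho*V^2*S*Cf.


Formula: Rf = 0.5 * rho * V^2 * S * Cf
Step 1 — V^2 = 4.68^2 = 21.9024
Step 2 — 0.5 * rho * V^2 = 0.5 * 1025 * 21.9024 = 11224.98
Step 3 — Rf = 11224.98 * 2034 * 0.0024 ≈ 54796 N (5 s.f.)

54796 N


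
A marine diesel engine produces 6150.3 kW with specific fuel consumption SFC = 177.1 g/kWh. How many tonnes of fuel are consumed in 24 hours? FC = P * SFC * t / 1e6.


Formula: FC (tonnes) = P * SFC * t / 1,000,000
Step 1 — P * SFC * t = 6150.3 * 177.1 * 24 = 26141235.12 g
Step 2 — FC (tonnes) = 26141235.12 / 1,000,000 ≈ 26.141 tonnes (5 s.f.)

26.141 tonnes


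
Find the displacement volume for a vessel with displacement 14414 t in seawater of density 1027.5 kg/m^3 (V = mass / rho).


Formula: V = mass / rho
Step 1 — convert tonnes to kg: 14414 t * 1000 = 14414000 kg
Step 2 — V = 14414000 / 1027.5 ≈ 14028 m^3 (5 s.f.)

14028 m^3


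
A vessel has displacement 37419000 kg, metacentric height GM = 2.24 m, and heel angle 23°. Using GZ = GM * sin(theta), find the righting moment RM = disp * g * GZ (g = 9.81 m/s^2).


Formula: GZ = GM * sin(theta); RM = disp * g * GZ
Step 1 — GZ = 2.24 * sin(23°) = 2.24 * 0.390731 = 0.875237 m
Step 2 — RM = 37419000 * 9.81 * 0.875237 ≈ 321280000 N·m (5 s.f.)

321280000 N·m


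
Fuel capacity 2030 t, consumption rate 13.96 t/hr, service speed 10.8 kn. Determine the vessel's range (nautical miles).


Formula: endurance = fuel / rate; range = endurance * speed
Step 1 — endurance = 2030 / 13.96 = 145.4155 hours
Step 2 — range = 145.4155 * 10.8 ≈ 1570.5 nautical miles (5 s.f.)

1570.5 NM


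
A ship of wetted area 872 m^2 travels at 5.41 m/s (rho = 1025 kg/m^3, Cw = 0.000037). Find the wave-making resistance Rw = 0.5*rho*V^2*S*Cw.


Formula: Rw = 0.5 * rho * V^2 * S * Cw
Step 1 — V^2 = 5.41^2 = 29.2681
Step 2 — 0.5 * rho * V^2 = 0.5 * 1025 * 29.2681 = 14999.90125
Step 3 — Rw = 14999.90125 * 872 * 0.000037 ≈ 483.96 N (5 s.f.)

483.96 N


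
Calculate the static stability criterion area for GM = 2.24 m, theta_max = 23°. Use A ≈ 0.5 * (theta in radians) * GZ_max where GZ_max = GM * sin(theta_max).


Formula: GZ_max = GM * sin(theta); Area = 0.5 * theta_rad * GZ_max
Step 1 — GZ_max = 2.24 * sin(23°) = 2.24 * 0.390731 = 0.875237 m
Step 2 — theta_rad = 23 * pi/180 = 0.401426 rad
Step 3 — Area = 0.5 * 0.401426 * 0.875237 ≈ 0.17567 m·rad (5 s.f.)

0.17567 m·rad


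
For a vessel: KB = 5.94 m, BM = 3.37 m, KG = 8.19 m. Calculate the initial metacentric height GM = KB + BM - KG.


Formula: GM = KB + BM - KG
Step 1 — KM = KB + BM = 5.94 + 3.37 = 9.31 m
Step 2 — GM = KM - KG = 9.31 - 8.19 = 1.12 m

1.12 m


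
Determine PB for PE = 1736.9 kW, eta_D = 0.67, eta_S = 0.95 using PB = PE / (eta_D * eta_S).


Formula: PB = PE / (eta_D * eta_S)
Step 1 — combined efficiency = eta_D * eta_S = 0.67 * 0.95 = 0.6365
Step 2 — PB = 1736.9 / 0.6365 ≈ 2728.8 kW (5 s.f.)

2728.8 kW


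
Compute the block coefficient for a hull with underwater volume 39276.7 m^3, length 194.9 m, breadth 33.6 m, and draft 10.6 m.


Formula: Cb = V / (L * B * T)
Step 1 — L * B * T = 194.9 * 33.6 * 10.6 = 69415.584 m^3
Step 2 — Cb = 39276.7 / 69415.584 ≈ 0.56582 (5 s.f.)

0.56582


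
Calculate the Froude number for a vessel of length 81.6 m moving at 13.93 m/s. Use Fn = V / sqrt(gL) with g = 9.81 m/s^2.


Formula: Fn = V / sqrt(g * L)
Step 1 — g * L = 9.81 * 81.6 = 800.496
Step 2 — sqrt(g * L) = sqrt(800.496) = 28.293038
Step 3 — Fn = 13.93 / 28.293038 ≈ 0.49235 (5 s.f.)

0.49235


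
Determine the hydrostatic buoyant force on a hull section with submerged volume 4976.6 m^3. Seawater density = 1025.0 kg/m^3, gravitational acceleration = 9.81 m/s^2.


Formula: Fb = rho * g * V
Substituting: Fb = 1025.0 * 9.81 * 4976.6
Intermediate: 1025.0 * 9.81 = 10055.25
Result: Fb = 10055.25 * 4976.6 ≈ 50041000 N (5 s.f.)

50041000 N


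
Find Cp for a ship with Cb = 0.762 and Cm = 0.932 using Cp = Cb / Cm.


Formula: Cp = Cb / Cm
Substituting: Cp = 0.762 / 0.932
Result: Cp ≈ 0.81760 (5 s.f.)

0.81760


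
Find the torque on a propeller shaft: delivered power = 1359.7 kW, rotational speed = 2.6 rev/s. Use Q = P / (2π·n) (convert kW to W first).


Formula: Q = P_W / (2 * pi * n)
Step 1 — P_W = 1359.7 kW * 1000 = 1359700.0 W
Step 2 — 2 * pi * n = 2 * pi * 2.6 = 16.336282
Step 3 — Q = 1359700.0 / 16.336282 ≈ 83232 N·m (5 s.f.)

83232 N·m


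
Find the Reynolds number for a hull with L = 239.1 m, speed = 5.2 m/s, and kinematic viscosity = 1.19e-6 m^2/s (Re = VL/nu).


Formula: Re = V * L / nu
Step 1 — V * L = 5.2 * 239.1 = 1243.32 m^2/s
Step 2 — Re = 1243.32 / 1.19e-6 = 1.04e+09

1.04e+09


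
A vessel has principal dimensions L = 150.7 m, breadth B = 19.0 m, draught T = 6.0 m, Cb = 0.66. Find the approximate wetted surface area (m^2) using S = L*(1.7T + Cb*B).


Formula: S = 1.7*L*T + V/T with V = Cb*L*B*T, i.e. S = L * (1.7*T + Cb*B)
Step 1 — 1.7*T = 1.7 * 6.0 = 10.2 m
Step 2 — Cb*B = 0.66 * 19.0 = 12.54 m
Step 3 — 1.7*T + Cb*B = 10.2 + 12.54 = 22.74 m
Step 4 — S = 150.7 * 22.74 ≈ 3426.9 m^2 (5 s.f.)

3426.9 m^2


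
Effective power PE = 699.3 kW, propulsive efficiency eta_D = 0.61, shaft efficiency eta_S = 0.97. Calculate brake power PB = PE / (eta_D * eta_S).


Formula: PB = PE / (eta_D * eta_S)
Step 1 — combined efficiency = eta_D * eta_S = 0.61 * 0.97 = 0.5917
Step 2 — PB = 699.3 / 0.5917 ≈ 1181.8 kW (5 s.f.)

1181.8 kW


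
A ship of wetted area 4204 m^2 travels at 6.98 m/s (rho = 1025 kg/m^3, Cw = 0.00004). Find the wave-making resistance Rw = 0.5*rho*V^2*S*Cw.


Formula: Rw = 0.5 * rho * V^2 * S * Cw
Step 1 — V^2 = 6.98^2 = 48.7204
Step 2 — 0.5 * rho * V^2 = 0.5 * 1025 * 48.7204 = 24969.205
Step 3 — Rw = 24969.205 * 4204 * 0.00004 ≈ 4198.8 N (5 s.f.)

4198.8 N


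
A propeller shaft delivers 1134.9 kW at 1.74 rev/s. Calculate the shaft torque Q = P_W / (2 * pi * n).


Formula: Q = P_W / (2 * pi * n)
Step 1 — P_W = 1134.9 kW * 1000 = 1134900.0 W
Step 2 — 2 * pi * n = 2 * pi * 1.74 = 10.932742
Step 3 — Q = 1134900.0 / 10.932742 ≈ 103810 N·m (5 s.f.)

103810 N·m


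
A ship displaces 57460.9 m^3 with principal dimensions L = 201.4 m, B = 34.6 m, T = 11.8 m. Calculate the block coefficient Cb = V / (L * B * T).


Formula: Cb = V / (L * B * T)
Step 1 — L * B * T = 201.4 * 34.6 * 11.8 = 82227.592 m^3
Step 2 — Cb = 57460.9 / 82227.592 ≈ 0.69880 (5 s.f.)

0.69880


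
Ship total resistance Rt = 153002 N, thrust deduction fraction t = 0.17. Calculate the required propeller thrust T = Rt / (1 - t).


Formula: T = Rt / (1 - t)
Step 1 — (1 - t) = 1 - 0.17 = 0.83
Step 2 — T = 153002 / 0.83 ≈ 184340 N (5 s.f.)

184340 N


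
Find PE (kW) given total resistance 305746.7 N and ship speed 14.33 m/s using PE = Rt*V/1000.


Formula: PE = Rt * V / 1000 (kW)
Step 1 — PE (W) = 305746.7 * 14.33 = 4381350.211 W
Step 2 — PE (kW) = 4381350.211 / 1000 ≈ 4381.4 kW (5 s.f.)

4381.4 kW


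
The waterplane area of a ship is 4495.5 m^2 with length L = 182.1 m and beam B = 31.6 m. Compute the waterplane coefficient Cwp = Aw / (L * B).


Formula: Cwp = Aw / (L * B)
Step 1 — L * B = 182.1 * 31.6 = 5754.36 m^2
Step 2 — Cwp = 4495.5 / 5754.36 ≈ 0.78123 (5 s.f.)

0.78123


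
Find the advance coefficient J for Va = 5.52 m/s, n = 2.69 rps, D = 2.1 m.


Formula: J = Va / (n * D)
Step 1 — n * D = 2.69 * 2.1 = 5.649
Step 2 — J = 5.52 / 5.649 ≈ 0.97716 (5 s.f.)

0.97716


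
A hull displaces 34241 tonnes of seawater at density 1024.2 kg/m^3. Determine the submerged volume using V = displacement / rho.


Formula: V = mass / rho
Step 1 — convert tonnes to kg: 34241 t * 1000 = 34241000 kg
Step 2 — V = 34241000 / 1024.2 ≈ 33432 m^3 (5 s.f.)

33432 m^3


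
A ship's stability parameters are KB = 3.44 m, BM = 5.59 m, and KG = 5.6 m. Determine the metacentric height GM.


Formula: GM = KB + BM - KG
Step 1 — KM = KB + BM = 3.44 + 5.59 = 9.03 m
Step 2 — GM = KM - KG = 9.03 - 5.6 = 3.43 m

3.43 m


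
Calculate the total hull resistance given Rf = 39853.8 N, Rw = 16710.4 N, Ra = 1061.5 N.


Formula: Rt = Rf + Rw + Ra
Substituting: Rt = 39853.8 + 16710.4 + 1061.5
Result: Rt = 57625.7 N

57625.7 N


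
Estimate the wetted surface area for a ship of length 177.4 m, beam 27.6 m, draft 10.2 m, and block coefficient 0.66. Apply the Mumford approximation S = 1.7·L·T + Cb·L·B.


Formula: S = 1.7*L*T + V/T with V = Cb*L*B*T, i.e. S = L * (1.7*T + Cb*B)
Step 1 — 1.7*T = 1.7 * 10.2 = 17.34 m
Step 2 — Cb*B = 0.66 * 27.6 = 18.216 m
Step 3 — 1.7*T + Cb*B = 17.34 + 18.216 = 35.556 m
Step 4 — S = 177.4 * 35.556 ≈ 6307.6 m^2 (5 s.f.)

6307.6 m^2


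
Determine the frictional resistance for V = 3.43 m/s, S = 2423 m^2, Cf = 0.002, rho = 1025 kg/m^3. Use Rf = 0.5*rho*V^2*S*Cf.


Formula: Rf = 0.5 * rho * V^2 * S * Cf
Step 1 — V^2 = 3.43^2 = 11.7649
Step 2 — 0.5 * rho * V^2 = 0.5 * 1025 * 11.7649 = 6029.51125
Step 3 — Rf = 6029.51125 * 2423 * 0.002 ≈ 29219 N (5 s.f.)

29219 N


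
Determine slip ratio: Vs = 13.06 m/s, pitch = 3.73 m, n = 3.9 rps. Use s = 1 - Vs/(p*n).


Formula: s = 1 - Vs / (p * n)
Step 1 — p * n = 3.73 * 3.9 = 14.547
Step 2 — Vs / (p*n) = 13.06 / 14.547 = 0.89778 (6 d.p.)
Step 3 — s = 1 - 0.89778 = 0.10222

0.10222


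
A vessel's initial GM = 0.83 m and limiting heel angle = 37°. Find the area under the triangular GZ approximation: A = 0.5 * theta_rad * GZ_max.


Formula: GZ_max = GM * sin(theta); Area = 0.5 * theta_rad * GZ_max
Step 1 — GZ_max = 0.83 * sin(37°) = 0.83 * 0.601815 = 0.499506 m
Step 2 — theta_rad = 37 * pi/180 = 0.645772 rad
Step 3 — Area = 0.5 * 0.645772 * 0.499506 ≈ 0.16128 m·rad (5 s.f.)

0.16128 m·rad


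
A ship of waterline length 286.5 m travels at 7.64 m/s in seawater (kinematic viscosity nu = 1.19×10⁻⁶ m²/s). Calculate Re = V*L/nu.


Formula: Re = V * L / nu
Step 1 — V * L = 7.64 * 286.5 = 2188.86 m^2/s
Step 2 — Re = 2188.86 / 1.19e-6 = 1.84e+09

1.84e+09


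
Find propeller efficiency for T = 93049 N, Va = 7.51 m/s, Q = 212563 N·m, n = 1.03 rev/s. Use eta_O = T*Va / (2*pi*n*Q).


Formula: eta = T * Va / (2 * pi * n * Q)
Step 1 — numerator = T * Va = 93049 * 7.51 = 698797.99
Step 2 — 2 * pi * n = 2 * pi * 1.03 = 6.471681
Step 3 — denominator = 6.471681 * 212563 = 1375639.93
Step 4 — eta = 698797.99 / 1375639.93 ≈ 0.50798 (5 s.f.)

0.50798


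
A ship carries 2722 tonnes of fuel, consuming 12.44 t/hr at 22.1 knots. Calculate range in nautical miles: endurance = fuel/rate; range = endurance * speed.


Formula: endurance = fuel / rate; range = endurance * speed
Step 1 — endurance = 2722 / 12.44 = 218.8103 hours
Step 2 — range = 218.8103 * 22.1 ≈ 4835.7 nautical miles (5 s.f.)

4835.7 NM


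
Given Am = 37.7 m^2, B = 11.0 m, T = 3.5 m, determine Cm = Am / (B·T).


Formula: Cm = Am / (B * T)
Step 1 — B * T = 11.0 * 3.5 = 38.5 m^2
Step 2 — Cm = 37.7 / 38.5 ≈ 0.97922 (5 s.f.)

0.97922


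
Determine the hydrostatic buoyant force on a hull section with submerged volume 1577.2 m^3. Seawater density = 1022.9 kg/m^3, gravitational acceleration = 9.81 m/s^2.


Formula: Fb = rho * g * V
Substituting: Fb = 1022.9 * 9.81 * 1577.2
Intermediate: 1022.9 * 9.81 = 10034.649
Result: Fb = 10034.649 * 1577.2 ≈ 15827000 N (5 s.f.)

15827000 N


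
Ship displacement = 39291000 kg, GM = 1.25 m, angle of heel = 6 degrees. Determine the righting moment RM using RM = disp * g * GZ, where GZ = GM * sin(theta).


Formula: GZ = GM * sin(theta); RM = disp * g * GZ
Step 1 — GZ = 1.25 * sin(6°) = 1.25 * 0.104528 = 0.13066 m
Step 2 — RM = 39291000 * 9.81 * 0.13066 ≈ 50362000 N·m (5 s.f.)

50362000 N·m


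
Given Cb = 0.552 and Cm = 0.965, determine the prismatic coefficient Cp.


Formula: Cp = Cb / Cm
Substituting: Cp = 0.552 / 0.965
Result: Cp ≈ 0.57202 (5 s.f.)

0.57202


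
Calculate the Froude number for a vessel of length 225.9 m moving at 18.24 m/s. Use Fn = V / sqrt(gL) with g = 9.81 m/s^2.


Formula: Fn = V / sqrt(g * L)
Step 1 — g * L = 9.81 * 225.9 = 2216.079
Step 2 — sqrt(g * L) = sqrt(2216.079) = 47.075248
Step 3 — Fn = 18.24 / 47.075248 ≈ 0.38746 (5 s.f.)

0.38746


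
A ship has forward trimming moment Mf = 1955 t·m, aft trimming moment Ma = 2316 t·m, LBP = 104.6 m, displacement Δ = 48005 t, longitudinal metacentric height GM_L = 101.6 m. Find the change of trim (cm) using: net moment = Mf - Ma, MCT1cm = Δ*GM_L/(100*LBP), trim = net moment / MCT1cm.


Formula: net trimming moment = Mf - Ma; MCT1cm = Δ*GM_L/(100*LBP); trim = net moment / MCT1cm
Step 1 — net trimming moment = 1955 - 2316 = -361 t·m
Step 2 — MCT1cm = 48005 * 101.6 / (100 * 104.6) = 466.2818 t·m/cm
Step 3 — trim = -361 / 466.2818 ≈ -0.77421 cm (5 s.f.)

-0.77421 cm


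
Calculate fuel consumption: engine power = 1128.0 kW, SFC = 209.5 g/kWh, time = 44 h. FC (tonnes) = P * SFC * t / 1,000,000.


Formula: FC (tonnes) = P * SFC * t / 1,000,000
Step 1 — P * SFC * t = 1128.0 * 209.5 * 44 = 10397904.0 g
Step 2 — FC (tonnes) = 10397904.0 / 1,000,000 ≈ 10.398 tonnes (5 s.f.)

10.398 tonnes
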